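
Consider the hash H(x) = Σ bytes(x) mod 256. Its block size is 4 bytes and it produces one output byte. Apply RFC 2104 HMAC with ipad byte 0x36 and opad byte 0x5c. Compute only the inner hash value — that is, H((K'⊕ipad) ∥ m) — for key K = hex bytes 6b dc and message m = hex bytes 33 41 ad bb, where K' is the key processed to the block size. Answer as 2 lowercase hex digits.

8f

Key hex bytes 6b dc is 2 bytes ≤ B = 4; zero-pad to 4 bytes: K' = 6b dc 00 00.
K' ⊕ ipad = 5d ea 36 36.
Inner input = 5d ea 36 36 ∥ 33 41 ad bb.
Inner hash: sum = 93+234+54+54+51+65+173+187 = 911; mod 256 = 143 → 8f.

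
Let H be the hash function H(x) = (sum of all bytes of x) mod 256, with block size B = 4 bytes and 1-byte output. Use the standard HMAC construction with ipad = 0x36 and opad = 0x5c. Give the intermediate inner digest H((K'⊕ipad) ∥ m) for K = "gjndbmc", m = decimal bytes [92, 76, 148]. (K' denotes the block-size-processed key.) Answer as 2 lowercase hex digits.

Key "gjndbmc" = 67 6a 6e 64 62 6d 63 is 7 bytes > B = 4, so hash it first: H(key) = d5, then zero-pad to 4 bytes: K' = d5 00 00 00.
K' ⊕ ipad = e3 36 36 36.
Inner input = e3 36 36 36 ∥ 5c 4c 94.
Inner hash: sum = 227+54+54+54+92+76+148 = 705; mod 256 = 193 → c1.

c1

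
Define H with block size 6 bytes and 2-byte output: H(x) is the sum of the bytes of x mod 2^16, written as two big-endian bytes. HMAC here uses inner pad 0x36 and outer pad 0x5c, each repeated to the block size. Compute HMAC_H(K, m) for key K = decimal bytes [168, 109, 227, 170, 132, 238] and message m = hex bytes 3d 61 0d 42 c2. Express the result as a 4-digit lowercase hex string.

050c

Key decimal bytes [168, 109, 227, 170, 132, 238] = a8 6d e3 aa 84 ee is exactly B = 6 bytes: K' = a8 6d e3 aa 84 ee.
K' ⊕ ipad = 9e 5b d5 9c b2 d8.  K' ⊕ opad = f4 31 bf f6 d8 b2.
Inner input = (K'⊕ipad) ∥ m = 9e 5b d5 9c b2 d8 ∥ 3d 61 0d 42 c2.
Inner hash: sum = 158+91+213+156+178+216+61+97+13+66+194 = 1443 → 05 a3.
Outer input = (K'⊕opad) ∥ inner = f4 31 bf f6 d8 b2 ∥ 05 a3.
Outer hash (tag): sum = 244+49+191+246+216+178+5+163 = 1292 → 05 0c.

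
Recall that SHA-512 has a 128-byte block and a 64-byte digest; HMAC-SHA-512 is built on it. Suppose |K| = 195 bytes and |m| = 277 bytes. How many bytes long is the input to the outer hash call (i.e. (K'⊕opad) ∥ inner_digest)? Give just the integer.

192

Key is 195 > 128 bytes, so it is hashed to 64 bytes then zero-padded to 128: |K'| = 128.
Outer input = (K'⊕opad) ∥ H(inner) → 128 + 64 = 192 bytes.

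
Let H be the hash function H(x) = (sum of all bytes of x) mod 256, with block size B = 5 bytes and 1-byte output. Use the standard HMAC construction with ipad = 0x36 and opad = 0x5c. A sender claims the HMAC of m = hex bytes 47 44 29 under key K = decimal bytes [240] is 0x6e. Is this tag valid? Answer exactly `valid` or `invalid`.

valid

Key decimal bytes [240] = f0 is 1 byte ≤ B = 5; zero-pad to 5 bytes: K' = f0 00 00 00 00.
K' ⊕ ipad = c6 36 36 36 36; K' ⊕ opad = ac 5c 5c 5c 5c.
Inner hash: sum = 198+54+54+54+54+71+68+41 = 594; mod 256 = 82 → 52.
Outer hash (recomputed tag): sum = 172+92+92+92+92+82 = 622; mod 256 = 110 → 6e.
Recomputed tag = 6e; claimed = 6e → match.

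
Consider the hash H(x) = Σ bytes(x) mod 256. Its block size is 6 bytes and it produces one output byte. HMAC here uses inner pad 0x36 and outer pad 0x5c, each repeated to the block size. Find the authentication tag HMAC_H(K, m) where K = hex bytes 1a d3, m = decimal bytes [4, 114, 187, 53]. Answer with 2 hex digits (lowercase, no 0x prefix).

Key hex bytes 1a d3 is 2 bytes ≤ B = 6; zero-pad to 6 bytes: K' = 1a d3 00 00 00 00.
K' ⊕ ipad = 2c e5 36 36 36 36.  K' ⊕ opad = 46 8f 5c 5c 5c 5c.
Inner input = (K'⊕ipad) ∥ m = 2c e5 36 36 36 36 ∥ 04 72 bb 35.
Inner hash: sum = 44+229+54+54+54+54+4+114+187+53 = 847; mod 256 = 79 → 4f.
Outer input = (K'⊕opad) ∥ inner = 46 8f 5c 5c 5c 5c ∥ 4f.
Outer hash (tag): sum = 70+143+92+92+92+92+79 = 660; mod 256 = 148 → 94.

94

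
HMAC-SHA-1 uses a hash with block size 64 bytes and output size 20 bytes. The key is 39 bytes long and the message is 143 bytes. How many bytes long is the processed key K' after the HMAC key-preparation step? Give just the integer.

64

Key is 39 ≤ 64 bytes, zero-padded: |K'| = 64.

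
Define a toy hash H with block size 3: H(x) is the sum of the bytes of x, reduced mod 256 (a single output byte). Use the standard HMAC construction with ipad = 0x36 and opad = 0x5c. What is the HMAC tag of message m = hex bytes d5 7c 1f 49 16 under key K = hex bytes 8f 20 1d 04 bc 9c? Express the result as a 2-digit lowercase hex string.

Key hex bytes 8f 20 1d 04 bc 9c is 6 bytes > B = 3, so hash it first: H(key) = 28, then zero-pad to 3 bytes: K' = 28 00 00.
K' ⊕ ipad = 1e 36 36.  K' ⊕ opad = 74 5c 5c.
Inner input = (K'⊕ipad) ∥ m = 1e 36 36 ∥ d5 7c 1f 49 16.
Inner hash: sum = 30+54+54+213+124+31+73+22 = 601; mod 256 = 89 → 59.
Outer input = (K'⊕opad) ∥ inner = 74 5c 5c ∥ 59.
Outer hash (tag): sum = 116+92+92+89 = 389; mod 256 = 133 → 85.

85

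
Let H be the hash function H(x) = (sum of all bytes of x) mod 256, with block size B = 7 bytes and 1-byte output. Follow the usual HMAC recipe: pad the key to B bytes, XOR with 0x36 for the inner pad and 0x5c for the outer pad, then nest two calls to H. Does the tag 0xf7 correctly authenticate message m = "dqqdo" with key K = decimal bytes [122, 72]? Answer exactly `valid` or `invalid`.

Key decimal bytes [122, 72] = 7a 48 is 2 bytes ≤ B = 7; zero-pad to 7 bytes: K' = 7a 48 00 00 00 00 00.
K' ⊕ ipad = 4c 7e 36 36 36 36 36; K' ⊕ opad = 26 14 5c 5c 5c 5c 5c.
Inner hash: sum = 76+126+54+54+54+54+54+100+113+113+100+111 = 1009; mod 256 = 241 → f1.
Outer hash (recomputed tag): sum = 38+20+92+92+92+92+92+241 = 759; mod 256 = 247 → f7.
Recomputed tag = f7; claimed = f7 → match.

valid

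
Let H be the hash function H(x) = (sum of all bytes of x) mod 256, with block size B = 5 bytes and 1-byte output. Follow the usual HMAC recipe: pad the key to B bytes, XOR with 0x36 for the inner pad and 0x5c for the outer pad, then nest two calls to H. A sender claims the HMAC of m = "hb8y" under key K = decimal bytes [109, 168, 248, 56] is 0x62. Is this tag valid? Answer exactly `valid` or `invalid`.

Key decimal bytes [109, 168, 248, 56] = 6d a8 f8 38 is 4 bytes ≤ B = 5; zero-pad to 5 bytes: K' = 6d a8 f8 38 00.
K' ⊕ ipad = 5b 9e ce 0e 36; K' ⊕ opad = 31 f4 a4 64 5c.
Inner hash: sum = 91+158+206+14+54+104+98+56+121 = 902; mod 256 = 134 → 86.
Outer hash (recomputed tag): sum = 49+244+164+100+92+134 = 783; mod 256 = 15 → 0f.
Recomputed tag = 0f; claimed = 62 → mismatch.

invalid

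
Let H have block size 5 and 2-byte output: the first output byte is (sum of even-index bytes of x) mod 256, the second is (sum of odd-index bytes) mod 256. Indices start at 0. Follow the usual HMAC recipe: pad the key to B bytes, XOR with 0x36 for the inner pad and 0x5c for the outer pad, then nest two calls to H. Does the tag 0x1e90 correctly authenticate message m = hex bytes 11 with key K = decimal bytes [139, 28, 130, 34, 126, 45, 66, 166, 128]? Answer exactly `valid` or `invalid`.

Key decimal bytes [139, 28, 130, 34, 126, 45, 66, 166, 128] = 8b 1c 82 22 7e 2d 42 a6 80 is 9 bytes > B = 5, so hash it first: H(key) = 4d 11, then zero-pad to 5 bytes: K' = 4d 11 00 00 00.
K' ⊕ ipad = 7b 27 36 36 36; K' ⊕ opad = 11 4d 5c 5c 5c.
Inner hash: even-index sum = 231 mod 256 = 231; odd-index sum = 110 mod 256 = 110 → e7 6e.
Outer hash (recomputed tag): even-index sum = 311 mod 256 = 55; odd-index sum = 400 mod 256 = 144 → 37 90.
Recomputed tag = 3790; claimed = 1e90 → mismatch.

invalid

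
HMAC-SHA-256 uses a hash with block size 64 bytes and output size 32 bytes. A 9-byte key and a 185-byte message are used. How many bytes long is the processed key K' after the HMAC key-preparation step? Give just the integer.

64

Key is 9 ≤ 64 bytes, zero-padded: |K'| = 64.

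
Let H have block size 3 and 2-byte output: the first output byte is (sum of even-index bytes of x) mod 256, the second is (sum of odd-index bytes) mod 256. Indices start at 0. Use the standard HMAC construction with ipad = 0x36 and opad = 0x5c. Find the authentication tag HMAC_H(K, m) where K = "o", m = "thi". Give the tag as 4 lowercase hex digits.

a253

Key "o" = 6f is 1 byte ≤ B = 3; zero-pad to 3 bytes: K' = 6f 00 00.
K' ⊕ ipad = 59 36 36.  K' ⊕ opad = 33 5c 5c.
Inner input = (K'⊕ipad) ∥ m = 59 36 36 ∥ 74 68 69.
Inner hash: even-index sum = 247 mod 256 = 247; odd-index sum = 275 mod 256 = 19 → f7 13.
Outer input = (K'⊕opad) ∥ inner = 33 5c 5c ∥ f7 13.
Outer hash (tag): even-index sum = 162 mod 256 = 162; odd-index sum = 339 mod 256 = 83 → a2 53.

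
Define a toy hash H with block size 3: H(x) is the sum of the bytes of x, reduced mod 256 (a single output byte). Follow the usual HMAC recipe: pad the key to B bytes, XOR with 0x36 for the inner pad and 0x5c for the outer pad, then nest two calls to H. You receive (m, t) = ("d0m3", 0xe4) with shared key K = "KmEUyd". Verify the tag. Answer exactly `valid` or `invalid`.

Key "KmEUyd" = 4b 6d 45 55 79 64 is 6 bytes > B = 3, so hash it first: H(key) = 2f, then zero-pad to 3 bytes: K' = 2f 00 00.
K' ⊕ ipad = 19 36 36; K' ⊕ opad = 73 5c 5c.
Inner hash: sum = 25+54+54+100+48+109+51 = 441; mod 256 = 185 → b9.
Outer hash (recomputed tag): sum = 115+92+92+185 = 484; mod 256 = 228 → e4.
Recomputed tag = e4; claimed = e4 → match.

valid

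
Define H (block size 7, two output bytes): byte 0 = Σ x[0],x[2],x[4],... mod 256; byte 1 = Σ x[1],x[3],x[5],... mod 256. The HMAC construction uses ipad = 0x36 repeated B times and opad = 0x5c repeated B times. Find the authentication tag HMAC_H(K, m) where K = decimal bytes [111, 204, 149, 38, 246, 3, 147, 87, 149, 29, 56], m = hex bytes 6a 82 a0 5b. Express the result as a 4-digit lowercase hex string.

efd8

Key decimal bytes [111, 204, 149, 38, 246, 3, 147, 87, 149, 29, 56] = 6f cc 95 26 f6 03 93 57 95 1d 38 is 11 bytes > B = 7, so hash it first: H(key) = 5a 69, then zero-pad to 7 bytes: K' = 5a 69 00 00 00 00 00.
K' ⊕ ipad = 6c 5f 36 36 36 36 36.  K' ⊕ opad = 06 35 5c 5c 5c 5c 5c.
Inner input = (K'⊕ipad) ∥ m = 6c 5f 36 36 36 36 36 ∥ 6a 82 a0 5b.
Inner hash: even-index sum = 491 mod 256 = 235; odd-index sum = 469 mod 256 = 213 → eb d5.
Outer input = (K'⊕opad) ∥ inner = 06 35 5c 5c 5c 5c 5c ∥ eb d5.
Outer hash (tag): even-index sum = 495 mod 256 = 239; odd-index sum = 472 mod 256 = 216 → ef d8.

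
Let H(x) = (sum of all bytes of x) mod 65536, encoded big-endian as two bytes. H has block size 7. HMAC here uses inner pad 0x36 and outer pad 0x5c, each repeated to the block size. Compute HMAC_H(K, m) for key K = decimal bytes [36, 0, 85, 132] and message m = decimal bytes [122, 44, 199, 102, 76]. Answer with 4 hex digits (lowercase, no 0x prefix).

02eb

Key decimal bytes [36, 0, 85, 132] = 24 00 55 84 is 4 bytes ≤ B = 7; zero-pad to 7 bytes: K' = 24 00 55 84 00 00 00.
K' ⊕ ipad = 12 36 63 b2 36 36 36.  K' ⊕ opad = 78 5c 09 d8 5c 5c 5c.
Inner input = (K'⊕ipad) ∥ m = 12 36 63 b2 36 36 36 ∥ 7a 2c c7 66 4c.
Inner hash: sum = 18+54+99+178+54+54+54+122+44+199+102+76 = 1054 → 04 1e.
Outer input = (K'⊕opad) ∥ inner = 78 5c 09 d8 5c 5c 5c ∥ 04 1e.
Outer hash (tag): sum = 120+92+9+216+92+92+92+4+30 = 747 → 02 eb.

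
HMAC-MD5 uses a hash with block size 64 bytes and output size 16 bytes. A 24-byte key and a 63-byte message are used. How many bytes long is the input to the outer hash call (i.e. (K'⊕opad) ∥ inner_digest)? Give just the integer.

Key is 24 ≤ 64 bytes, zero-padded: |K'| = 64.
Outer input = (K'⊕opad) ∥ H(inner) → 64 + 16 = 80 bytes.

80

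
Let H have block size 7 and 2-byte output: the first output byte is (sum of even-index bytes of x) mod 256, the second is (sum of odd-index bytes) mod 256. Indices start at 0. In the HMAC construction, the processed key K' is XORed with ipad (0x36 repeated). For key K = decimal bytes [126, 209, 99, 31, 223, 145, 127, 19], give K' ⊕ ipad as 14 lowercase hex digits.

Key decimal bytes [126, 209, 99, 31, 223, 145, 127, 19] = 7e d1 63 1f df 91 7f 13 is 8 bytes > B = 7, so hash it first: H(key) = 3f 94, then zero-pad to 7 bytes: K' = 3f 94 00 00 00 00 00.
XOR each byte with 0x36: 3f⊕36=09, 94⊕36=a2, 00⊕36=36, 00⊕36=36, 00⊕36=36, 00⊕36=36, 00⊕36=36.

09a23636363636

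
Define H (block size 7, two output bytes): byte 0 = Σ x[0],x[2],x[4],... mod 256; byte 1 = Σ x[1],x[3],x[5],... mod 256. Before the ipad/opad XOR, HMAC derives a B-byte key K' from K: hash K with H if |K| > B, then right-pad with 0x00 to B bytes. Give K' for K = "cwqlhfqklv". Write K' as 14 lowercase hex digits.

192a0000000000

|K| = 10 > B = 7, so first hash the key.
H(K): even-index sum = 537 mod 256 = 25; odd-index sum = 554 mod 256 = 42 → 19 2a.
Zero-pad H(K) = 19 2a to 7 bytes: K' = 19 2a 00 00 00 00 00.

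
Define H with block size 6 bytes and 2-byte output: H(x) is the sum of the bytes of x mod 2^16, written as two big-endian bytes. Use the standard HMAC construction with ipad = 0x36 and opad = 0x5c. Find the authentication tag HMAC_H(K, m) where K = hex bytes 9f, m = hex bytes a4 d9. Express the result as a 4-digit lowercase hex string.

Key hex bytes 9f is 1 byte ≤ B = 6; zero-pad to 6 bytes: K' = 9f 00 00 00 00 00.
K' ⊕ ipad = a9 36 36 36 36 36.  K' ⊕ opad = c3 5c 5c 5c 5c 5c.
Inner input = (K'⊕ipad) ∥ m = a9 36 36 36 36 36 ∥ a4 d9.
Inner hash: sum = 169+54+54+54+54+54+164+217 = 820 → 03 34.
Outer input = (K'⊕opad) ∥ inner = c3 5c 5c 5c 5c 5c ∥ 03 34.
Outer hash (tag): sum = 195+92+92+92+92+92+3+52 = 710 → 02 c6.

02c6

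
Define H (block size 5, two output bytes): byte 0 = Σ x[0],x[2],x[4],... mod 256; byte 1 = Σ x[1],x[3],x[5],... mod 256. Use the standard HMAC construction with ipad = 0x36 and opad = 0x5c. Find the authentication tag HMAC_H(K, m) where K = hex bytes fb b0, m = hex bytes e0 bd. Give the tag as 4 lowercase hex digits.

Key hex bytes fb b0 is 2 bytes ≤ B = 5; zero-pad to 5 bytes: K' = fb b0 00 00 00.
K' ⊕ ipad = cd 86 36 36 36.  K' ⊕ opad = a7 ec 5c 5c 5c.
Inner input = (K'⊕ipad) ∥ m = cd 86 36 36 36 ∥ e0 bd.
Inner hash: even-index sum = 502 mod 256 = 246; odd-index sum = 412 mod 256 = 156 → f6 9c.
Outer input = (K'⊕opad) ∥ inner = a7 ec 5c 5c 5c ∥ f6 9c.
Outer hash (tag): even-index sum = 507 mod 256 = 251; odd-index sum = 574 mod 256 = 62 → fb 3e.

fb3e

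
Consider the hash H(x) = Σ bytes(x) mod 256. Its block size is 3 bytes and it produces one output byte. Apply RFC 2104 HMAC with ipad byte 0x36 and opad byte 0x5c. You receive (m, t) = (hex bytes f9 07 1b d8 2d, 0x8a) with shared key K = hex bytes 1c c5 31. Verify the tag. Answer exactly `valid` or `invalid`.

valid

Key hex bytes 1c c5 31 is exactly B = 3 bytes: K' = 1c c5 31.
K' ⊕ ipad = 2a f3 07; K' ⊕ opad = 40 99 6d.
Inner hash: sum = 42+243+7+249+7+27+216+45 = 836; mod 256 = 68 → 44.
Outer hash (recomputed tag): sum = 64+153+109+68 = 394; mod 256 = 138 → 8a.
Recomputed tag = 8a; claimed = 8a → match.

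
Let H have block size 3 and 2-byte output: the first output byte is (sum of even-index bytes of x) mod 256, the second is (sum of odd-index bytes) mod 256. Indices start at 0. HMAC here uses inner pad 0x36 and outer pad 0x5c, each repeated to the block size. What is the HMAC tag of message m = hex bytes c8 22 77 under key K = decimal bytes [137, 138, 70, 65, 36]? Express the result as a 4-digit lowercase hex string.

47b4

Key decimal bytes [137, 138, 70, 65, 36] = 89 8a 46 41 24 is 5 bytes > B = 3, so hash it first: H(key) = f3 cb, then zero-pad to 3 bytes: K' = f3 cb 00.
K' ⊕ ipad = c5 fd 36.  K' ⊕ opad = af 97 5c.
Inner input = (K'⊕ipad) ∥ m = c5 fd 36 ∥ c8 22 77.
Inner hash: even-index sum = 285 mod 256 = 29; odd-index sum = 572 mod 256 = 60 → 1d 3c.
Outer input = (K'⊕opad) ∥ inner = af 97 5c ∥ 1d 3c.
Outer hash (tag): even-index sum = 327 mod 256 = 71; odd-index sum = 180 mod 256 = 180 → 47 b4.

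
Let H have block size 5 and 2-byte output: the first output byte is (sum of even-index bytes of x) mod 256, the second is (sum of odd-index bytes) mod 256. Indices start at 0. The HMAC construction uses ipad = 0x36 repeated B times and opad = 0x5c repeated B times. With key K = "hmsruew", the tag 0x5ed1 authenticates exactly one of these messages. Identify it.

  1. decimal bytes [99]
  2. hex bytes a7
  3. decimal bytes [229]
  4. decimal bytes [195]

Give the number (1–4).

Key "hmsruew" = 68 6d 73 72 75 65 77 is 7 bytes > B = 5, so hash it first: H(key) = c7 44, then zero-pad to 5 bytes: K' = c7 44 00 00 00.
K' ⊕ ipad = f1 72 36 36 36; K' ⊕ opad = 9b 18 5c 5c 5c.
m1: inner = H(f1 72 36 36 36 63) = 5d 0b; tag = H(9b 18 5c 5c 5c 5d 0b) = 5ed1 ← matches
m2: inner = H(f1 72 36 36 36 a7) = 5d 4f; tag = H(9b 18 5c 5c 5c 5d 4f) = a2d1
m3: inner = H(f1 72 36 36 36 e5) = 5d 8d; tag = H(9b 18 5c 5c 5c 5d 8d) = e0d1
m4: inner = H(f1 72 36 36 36 c3) = 5d 6b; tag = H(9b 18 5c 5c 5c 5d 6b) = bed1

1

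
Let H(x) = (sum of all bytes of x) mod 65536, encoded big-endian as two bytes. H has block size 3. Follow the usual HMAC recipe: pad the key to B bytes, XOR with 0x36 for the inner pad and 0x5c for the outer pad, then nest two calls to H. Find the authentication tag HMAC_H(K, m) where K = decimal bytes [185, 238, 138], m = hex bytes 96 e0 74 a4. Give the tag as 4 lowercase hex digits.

Key decimal bytes [185, 238, 138] = b9 ee 8a is exactly B = 3 bytes: K' = b9 ee 8a.
K' ⊕ ipad = 8f d8 bc.  K' ⊕ opad = e5 b2 d6.
Inner input = (K'⊕ipad) ∥ m = 8f d8 bc ∥ 96 e0 74 a4.
Inner hash: sum = 143+216+188+150+224+116+164 = 1201 → 04 b1.
Outer input = (K'⊕opad) ∥ inner = e5 b2 d6 ∥ 04 b1.
Outer hash (tag): sum = 229+178+214+4+177 = 802 → 03 22.

0322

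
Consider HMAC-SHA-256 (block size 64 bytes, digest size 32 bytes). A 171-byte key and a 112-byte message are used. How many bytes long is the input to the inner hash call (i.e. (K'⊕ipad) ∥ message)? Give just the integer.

176

Key is 171 > 64 bytes, so it is hashed to 32 bytes then zero-padded to 64: |K'| = 64.
Inner input = (K'⊕ipad) ∥ m → 64 + 112 = 176 bytes.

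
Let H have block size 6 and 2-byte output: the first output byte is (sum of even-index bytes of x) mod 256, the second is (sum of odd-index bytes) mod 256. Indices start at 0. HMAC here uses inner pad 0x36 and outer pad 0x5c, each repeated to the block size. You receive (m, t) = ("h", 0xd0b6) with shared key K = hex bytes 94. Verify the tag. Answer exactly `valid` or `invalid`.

invalid

Key hex bytes 94 is 1 byte ≤ B = 6; zero-pad to 6 bytes: K' = 94 00 00 00 00 00.
K' ⊕ ipad = a2 36 36 36 36 36; K' ⊕ opad = c8 5c 5c 5c 5c 5c.
Inner hash: even-index sum = 374 mod 256 = 118; odd-index sum = 162 mod 256 = 162 → 76 a2.
Outer hash (recomputed tag): even-index sum = 502 mod 256 = 246; odd-index sum = 438 mod 256 = 182 → f6 b6.
Recomputed tag = f6b6; claimed = d0b6 → mismatch.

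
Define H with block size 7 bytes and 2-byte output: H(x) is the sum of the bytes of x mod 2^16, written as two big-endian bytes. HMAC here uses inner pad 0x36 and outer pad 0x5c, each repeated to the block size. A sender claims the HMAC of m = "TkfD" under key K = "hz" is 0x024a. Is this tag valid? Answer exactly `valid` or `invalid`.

valid

Key "hz" = 68 7a is 2 bytes ≤ B = 7; zero-pad to 7 bytes: K' = 68 7a 00 00 00 00 00.
K' ⊕ ipad = 5e 4c 36 36 36 36 36; K' ⊕ opad = 34 26 5c 5c 5c 5c 5c.
Inner hash: sum = 94+76+54+54+54+54+54+84+107+102+68 = 801 → 03 21.
Outer hash (recomputed tag): sum = 52+38+92+92+92+92+92+3+33 = 586 → 02 4a.
Recomputed tag = 024a; claimed = 024a → match.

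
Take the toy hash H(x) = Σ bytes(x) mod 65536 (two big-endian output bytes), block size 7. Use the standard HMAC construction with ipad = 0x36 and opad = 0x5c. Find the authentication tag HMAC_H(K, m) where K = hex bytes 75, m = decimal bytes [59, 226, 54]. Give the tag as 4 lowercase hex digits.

Key hex bytes 75 is 1 byte ≤ B = 7; zero-pad to 7 bytes: K' = 75 00 00 00 00 00 00.
K' ⊕ ipad = 43 36 36 36 36 36 36.  K' ⊕ opad = 29 5c 5c 5c 5c 5c 5c.
Inner input = (K'⊕ipad) ∥ m = 43 36 36 36 36 36 36 ∥ 3b e2 36.
Inner hash: sum = 67+54+54+54+54+54+54+59+226+54 = 730 → 02 da.
Outer input = (K'⊕opad) ∥ inner = 29 5c 5c 5c 5c 5c 5c ∥ 02 da.
Outer hash (tag): sum = 41+92+92+92+92+92+92+2+218 = 813 → 03 2d.

032d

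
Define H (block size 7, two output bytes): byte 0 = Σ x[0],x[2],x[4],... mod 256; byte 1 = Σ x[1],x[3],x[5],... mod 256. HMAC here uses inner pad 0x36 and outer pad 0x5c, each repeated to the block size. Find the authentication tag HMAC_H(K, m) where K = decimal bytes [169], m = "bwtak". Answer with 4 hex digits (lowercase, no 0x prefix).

Key decimal bytes [169] = a9 is 1 byte ≤ B = 7; zero-pad to 7 bytes: K' = a9 00 00 00 00 00 00.
K' ⊕ ipad = 9f 36 36 36 36 36 36.  K' ⊕ opad = f5 5c 5c 5c 5c 5c 5c.
Inner input = (K'⊕ipad) ∥ m = 9f 36 36 36 36 36 36 ∥ 62 77 74 61 6b.
Inner hash: even-index sum = 537 mod 256 = 25; odd-index sum = 483 mod 256 = 227 → 19 e3.
Outer input = (K'⊕opad) ∥ inner = f5 5c 5c 5c 5c 5c 5c ∥ 19 e3.
Outer hash (tag): even-index sum = 748 mod 256 = 236; odd-index sum = 301 mod 256 = 45 → ec 2d.

ec2d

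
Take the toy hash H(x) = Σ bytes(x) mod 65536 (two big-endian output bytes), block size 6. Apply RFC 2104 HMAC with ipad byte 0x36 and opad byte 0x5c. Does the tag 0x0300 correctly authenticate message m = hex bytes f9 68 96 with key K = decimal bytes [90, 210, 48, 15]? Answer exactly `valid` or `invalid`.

valid

Key decimal bytes [90, 210, 48, 15] = 5a d2 30 0f is 4 bytes ≤ B = 6; zero-pad to 6 bytes: K' = 5a d2 30 0f 00 00.
K' ⊕ ipad = 6c e4 06 39 36 36; K' ⊕ opad = 06 8e 6c 53 5c 5c.
Inner hash: sum = 108+228+6+57+54+54+249+104+150 = 1010 → 03 f2.
Outer hash (recomputed tag): sum = 6+142+108+83+92+92+3+242 = 768 → 03 00.
Recomputed tag = 0300; claimed = 0300 → match.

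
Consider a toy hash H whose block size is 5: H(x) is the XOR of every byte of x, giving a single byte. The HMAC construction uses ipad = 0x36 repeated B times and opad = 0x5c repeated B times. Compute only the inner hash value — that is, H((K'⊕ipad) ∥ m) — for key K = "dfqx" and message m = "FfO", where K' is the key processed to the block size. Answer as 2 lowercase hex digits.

52

Key "dfqx" = 64 66 71 78 is 4 bytes ≤ B = 5; zero-pad to 5 bytes: K' = 64 66 71 78 00.
K' ⊕ ipad = 52 50 47 4e 36.
Inner input = 52 50 47 4e 36 ∥ 46 66 4f.
Inner hash: XOR 52⊕50⊕47⊕4e⊕36⊕46⊕66⊕4f = 52.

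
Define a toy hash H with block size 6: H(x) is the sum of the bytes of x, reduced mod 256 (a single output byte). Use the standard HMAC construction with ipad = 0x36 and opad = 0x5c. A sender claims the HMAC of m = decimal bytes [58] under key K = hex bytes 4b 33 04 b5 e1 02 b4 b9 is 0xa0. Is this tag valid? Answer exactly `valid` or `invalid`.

valid

Key hex bytes 4b 33 04 b5 e1 02 b4 b9 is 8 bytes > B = 6, so hash it first: H(key) = 87, then zero-pad to 6 bytes: K' = 87 00 00 00 00 00.
K' ⊕ ipad = b1 36 36 36 36 36; K' ⊕ opad = db 5c 5c 5c 5c 5c.
Inner hash: sum = 177+54+54+54+54+54+58 = 505; mod 256 = 249 → f9.
Outer hash (recomputed tag): sum = 219+92+92+92+92+92+249 = 928; mod 256 = 160 → a0.
Recomputed tag = a0; claimed = a0 → match.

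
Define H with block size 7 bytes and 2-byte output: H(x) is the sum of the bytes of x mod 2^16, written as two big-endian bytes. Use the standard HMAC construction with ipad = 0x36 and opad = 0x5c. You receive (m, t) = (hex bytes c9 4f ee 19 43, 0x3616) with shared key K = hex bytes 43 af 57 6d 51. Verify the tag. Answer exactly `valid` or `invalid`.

invalid

Key hex bytes 43 af 57 6d 51 is 5 bytes ≤ B = 7; zero-pad to 7 bytes: K' = 43 af 57 6d 51 00 00.
K' ⊕ ipad = 75 99 61 5b 67 36 36; K' ⊕ opad = 1f f3 0b 31 0d 5c 5c.
Inner hash: sum = 117+153+97+91+103+54+54+201+79+238+25+67 = 1279 → 04 ff.
Outer hash (recomputed tag): sum = 31+243+11+49+13+92+92+4+255 = 790 → 03 16.
Recomputed tag = 0316; claimed = 3616 → mismatch.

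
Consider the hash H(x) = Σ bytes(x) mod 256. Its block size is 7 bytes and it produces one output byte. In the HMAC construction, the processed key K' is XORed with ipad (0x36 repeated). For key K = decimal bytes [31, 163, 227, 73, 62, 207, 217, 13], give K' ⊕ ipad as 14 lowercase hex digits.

d7363636363636

Key decimal bytes [31, 163, 227, 73, 62, 207, 217, 13] = 1f a3 e3 49 3e cf d9 0d is 8 bytes > B = 7, so hash it first: H(key) = e1, then zero-pad to 7 bytes: K' = e1 00 00 00 00 00 00.
XOR each byte with 0x36: e1⊕36=d7, 00⊕36=36, 00⊕36=36, 00⊕36=36, 00⊕36=36, 00⊕36=36, 00⊕36=36.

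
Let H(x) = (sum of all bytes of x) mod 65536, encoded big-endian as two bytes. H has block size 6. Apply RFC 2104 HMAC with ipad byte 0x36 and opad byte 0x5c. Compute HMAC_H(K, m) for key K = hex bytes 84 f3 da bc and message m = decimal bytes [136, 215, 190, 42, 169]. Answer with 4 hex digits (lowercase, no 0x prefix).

03f4

Key hex bytes 84 f3 da bc is 4 bytes ≤ B = 6; zero-pad to 6 bytes: K' = 84 f3 da bc 00 00.
K' ⊕ ipad = b2 c5 ec 8a 36 36.  K' ⊕ opad = d8 af 86 e0 5c 5c.
Inner input = (K'⊕ipad) ∥ m = b2 c5 ec 8a 36 36 ∥ 88 d7 be 2a a9.
Inner hash: sum = 178+197+236+138+54+54+136+215+190+42+169 = 1609 → 06 49.
Outer input = (K'⊕opad) ∥ inner = d8 af 86 e0 5c 5c ∥ 06 49.
Outer hash (tag): sum = 216+175+134+224+92+92+6+73 = 1012 → 03 f4.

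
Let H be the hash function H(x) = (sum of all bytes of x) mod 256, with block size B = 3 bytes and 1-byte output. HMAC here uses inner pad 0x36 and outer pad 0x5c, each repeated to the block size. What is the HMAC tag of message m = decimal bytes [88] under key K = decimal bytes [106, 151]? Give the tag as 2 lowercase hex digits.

Key decimal bytes [106, 151] = 6a 97 is 2 bytes ≤ B = 3; zero-pad to 3 bytes: K' = 6a 97 00.
K' ⊕ ipad = 5c a1 36.  K' ⊕ opad = 36 cb 5c.
Inner input = (K'⊕ipad) ∥ m = 5c a1 36 ∥ 58.
Inner hash: sum = 92+161+54+88 = 395; mod 256 = 139 → 8b.
Outer input = (K'⊕opad) ∥ inner = 36 cb 5c ∥ 8b.
Outer hash (tag): sum = 54+203+92+139 = 488; mod 256 = 232 → e8.

e8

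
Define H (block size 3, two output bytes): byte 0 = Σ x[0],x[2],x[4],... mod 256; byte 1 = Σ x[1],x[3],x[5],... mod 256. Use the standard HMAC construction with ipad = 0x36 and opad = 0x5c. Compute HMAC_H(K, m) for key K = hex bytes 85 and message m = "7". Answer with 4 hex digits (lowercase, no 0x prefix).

a245

Key hex bytes 85 is 1 byte ≤ B = 3; zero-pad to 3 bytes: K' = 85 00 00.
K' ⊕ ipad = b3 36 36.  K' ⊕ opad = d9 5c 5c.
Inner input = (K'⊕ipad) ∥ m = b3 36 36 ∥ 37.
Inner hash: even-index sum = 233 mod 256 = 233; odd-index sum = 109 mod 256 = 109 → e9 6d.
Outer input = (K'⊕opad) ∥ inner = d9 5c 5c ∥ e9 6d.
Outer hash (tag): even-index sum = 418 mod 256 = 162; odd-index sum = 325 mod 256 = 69 → a2 45.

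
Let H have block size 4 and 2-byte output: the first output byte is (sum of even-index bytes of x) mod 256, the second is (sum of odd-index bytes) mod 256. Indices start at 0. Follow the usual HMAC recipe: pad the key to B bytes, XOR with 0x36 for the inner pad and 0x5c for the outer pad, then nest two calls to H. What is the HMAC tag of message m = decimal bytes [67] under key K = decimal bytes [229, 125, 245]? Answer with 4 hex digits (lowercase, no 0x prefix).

3bfe

Key decimal bytes [229, 125, 245] = e5 7d f5 is 3 bytes ≤ B = 4; zero-pad to 4 bytes: K' = e5 7d f5 00.
K' ⊕ ipad = d3 4b c3 36.  K' ⊕ opad = b9 21 a9 5c.
Inner input = (K'⊕ipad) ∥ m = d3 4b c3 36 ∥ 43.
Inner hash: even-index sum = 473 mod 256 = 217; odd-index sum = 129 mod 256 = 129 → d9 81.
Outer input = (K'⊕opad) ∥ inner = b9 21 a9 5c ∥ d9 81.
Outer hash (tag): even-index sum = 571 mod 256 = 59; odd-index sum = 254 mod 256 = 254 → 3b fe.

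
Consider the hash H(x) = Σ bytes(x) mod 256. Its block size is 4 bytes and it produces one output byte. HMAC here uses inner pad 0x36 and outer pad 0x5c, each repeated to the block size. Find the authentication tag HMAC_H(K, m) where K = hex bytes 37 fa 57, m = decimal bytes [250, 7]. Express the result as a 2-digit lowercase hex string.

dd

Key hex bytes 37 fa 57 is 3 bytes ≤ B = 4; zero-pad to 4 bytes: K' = 37 fa 57 00.
K' ⊕ ipad = 01 cc 61 36.  K' ⊕ opad = 6b a6 0b 5c.
Inner input = (K'⊕ipad) ∥ m = 01 cc 61 36 ∥ fa 07.
Inner hash: sum = 1+204+97+54+250+7 = 613; mod 256 = 101 → 65.
Outer input = (K'⊕opad) ∥ inner = 6b a6 0b 5c ∥ 65.
Outer hash (tag): sum = 107+166+11+92+101 = 477; mod 256 = 221 → dd.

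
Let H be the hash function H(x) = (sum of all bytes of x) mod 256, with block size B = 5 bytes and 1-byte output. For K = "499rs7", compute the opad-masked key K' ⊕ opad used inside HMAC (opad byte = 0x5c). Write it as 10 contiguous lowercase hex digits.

Key "499rs7" = 34 39 39 72 73 37 is 6 bytes > B = 5, so hash it first: H(key) = c2, then zero-pad to 5 bytes: K' = c2 00 00 00 00.
XOR each byte with 0x5c: c2⊕5c=9e, 00⊕5c=5c, 00⊕5c=5c, 00⊕5c=5c, 00⊕5c=5c.

9e5c5c5c5c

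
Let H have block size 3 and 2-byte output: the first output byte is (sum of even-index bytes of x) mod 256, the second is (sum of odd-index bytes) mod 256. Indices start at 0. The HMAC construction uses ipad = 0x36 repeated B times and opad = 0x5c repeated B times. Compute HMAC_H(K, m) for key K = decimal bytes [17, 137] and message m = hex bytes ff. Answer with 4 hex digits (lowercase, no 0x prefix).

6732

Key decimal bytes [17, 137] = 11 89 is 2 bytes ≤ B = 3; zero-pad to 3 bytes: K' = 11 89 00.
K' ⊕ ipad = 27 bf 36.  K' ⊕ opad = 4d d5 5c.
Inner input = (K'⊕ipad) ∥ m = 27 bf 36 ∥ ff.
Inner hash: even-index sum = 93 mod 256 = 93; odd-index sum = 446 mod 256 = 190 → 5d be.
Outer input = (K'⊕opad) ∥ inner = 4d d5 5c ∥ 5d be.
Outer hash (tag): even-index sum = 359 mod 256 = 103; odd-index sum = 306 mod 256 = 50 → 67 32.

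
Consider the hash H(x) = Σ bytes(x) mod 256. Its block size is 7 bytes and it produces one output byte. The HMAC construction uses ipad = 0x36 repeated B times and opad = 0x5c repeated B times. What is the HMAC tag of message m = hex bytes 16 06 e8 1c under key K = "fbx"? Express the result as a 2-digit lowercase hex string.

Key "fbx" = 66 62 78 is 3 bytes ≤ B = 7; zero-pad to 7 bytes: K' = 66 62 78 00 00 00 00.
K' ⊕ ipad = 50 54 4e 36 36 36 36.  K' ⊕ opad = 3a 3e 24 5c 5c 5c 5c.
Inner input = (K'⊕ipad) ∥ m = 50 54 4e 36 36 36 36 ∥ 16 06 e8 1c.
Inner hash: sum = 80+84+78+54+54+54+54+22+6+232+28 = 746; mod 256 = 234 → ea.
Outer input = (K'⊕opad) ∥ inner = 3a 3e 24 5c 5c 5c 5c ∥ ea.
Outer hash (tag): sum = 58+62+36+92+92+92+92+234 = 758; mod 256 = 246 → f6.

f6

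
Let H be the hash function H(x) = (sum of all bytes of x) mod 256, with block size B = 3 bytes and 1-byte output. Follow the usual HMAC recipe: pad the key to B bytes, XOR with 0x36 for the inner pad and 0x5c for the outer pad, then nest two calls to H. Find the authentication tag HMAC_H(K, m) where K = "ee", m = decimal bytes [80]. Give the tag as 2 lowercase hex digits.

fa

Key "ee" = 65 65 is 2 bytes ≤ B = 3; zero-pad to 3 bytes: K' = 65 65 00.
K' ⊕ ipad = 53 53 36.  K' ⊕ opad = 39 39 5c.
Inner input = (K'⊕ipad) ∥ m = 53 53 36 ∥ 50.
Inner hash: sum = 83+83+54+80 = 300; mod 256 = 44 → 2c.
Outer input = (K'⊕opad) ∥ inner = 39 39 5c ∥ 2c.
Outer hash (tag): sum = 57+57+92+44 = 250 → fa.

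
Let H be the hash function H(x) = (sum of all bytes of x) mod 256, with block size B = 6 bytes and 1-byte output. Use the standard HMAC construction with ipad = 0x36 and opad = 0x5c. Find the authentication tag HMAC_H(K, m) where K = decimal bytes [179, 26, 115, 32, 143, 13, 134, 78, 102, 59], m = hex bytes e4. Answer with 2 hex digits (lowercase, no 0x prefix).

Key decimal bytes [179, 26, 115, 32, 143, 13, 134, 78, 102, 59] = b3 1a 73 20 8f 0d 86 4e 66 3b is 10 bytes > B = 6, so hash it first: H(key) = 71, then zero-pad to 6 bytes: K' = 71 00 00 00 00 00.
K' ⊕ ipad = 47 36 36 36 36 36.  K' ⊕ opad = 2d 5c 5c 5c 5c 5c.
Inner input = (K'⊕ipad) ∥ m = 47 36 36 36 36 36 ∥ e4.
Inner hash: sum = 71+54+54+54+54+54+228 = 569; mod 256 = 57 → 39.
Outer input = (K'⊕opad) ∥ inner = 2d 5c 5c 5c 5c 5c ∥ 39.
Outer hash (tag): sum = 45+92+92+92+92+92+57 = 562; mod 256 = 50 → 32.

32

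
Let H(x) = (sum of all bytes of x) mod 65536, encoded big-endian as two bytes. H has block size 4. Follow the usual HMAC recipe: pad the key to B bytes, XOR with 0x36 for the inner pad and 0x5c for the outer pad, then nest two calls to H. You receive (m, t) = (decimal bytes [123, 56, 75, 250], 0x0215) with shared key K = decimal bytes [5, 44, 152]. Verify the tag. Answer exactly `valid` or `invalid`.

valid

Key decimal bytes [5, 44, 152] = 05 2c 98 is 3 bytes ≤ B = 4; zero-pad to 4 bytes: K' = 05 2c 98 00.
K' ⊕ ipad = 33 1a ae 36; K' ⊕ opad = 59 70 c4 5c.
Inner hash: sum = 51+26+174+54+123+56+75+250 = 809 → 03 29.
Outer hash (recomputed tag): sum = 89+112+196+92+3+41 = 533 → 02 15.
Recomputed tag = 0215; claimed = 0215 → match.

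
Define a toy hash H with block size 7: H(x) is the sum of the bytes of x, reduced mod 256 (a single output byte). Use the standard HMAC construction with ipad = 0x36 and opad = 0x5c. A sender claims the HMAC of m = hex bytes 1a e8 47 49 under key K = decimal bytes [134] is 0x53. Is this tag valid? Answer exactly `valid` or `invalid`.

Key decimal bytes [134] = 86 is 1 byte ≤ B = 7; zero-pad to 7 bytes: K' = 86 00 00 00 00 00 00.
K' ⊕ ipad = b0 36 36 36 36 36 36; K' ⊕ opad = da 5c 5c 5c 5c 5c 5c.
Inner hash: sum = 176+54+54+54+54+54+54+26+232+71+73 = 902; mod 256 = 134 → 86.
Outer hash (recomputed tag): sum = 218+92+92+92+92+92+92+134 = 904; mod 256 = 136 → 88.
Recomputed tag = 88; claimed = 53 → mismatch.

invalid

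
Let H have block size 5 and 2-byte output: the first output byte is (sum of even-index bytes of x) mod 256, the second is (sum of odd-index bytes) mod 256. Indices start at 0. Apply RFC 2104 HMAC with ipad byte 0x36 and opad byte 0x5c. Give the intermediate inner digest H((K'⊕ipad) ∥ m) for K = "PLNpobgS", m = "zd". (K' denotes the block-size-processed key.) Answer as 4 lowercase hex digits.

12f7

Key "PLNpobgS" = 50 4c 4e 70 6f 62 67 53 is 8 bytes > B = 5, so hash it first: H(key) = 74 71, then zero-pad to 5 bytes: K' = 74 71 00 00 00.
K' ⊕ ipad = 42 47 36 36 36.
Inner input = 42 47 36 36 36 ∥ 7a 64.
Inner hash: even-index sum = 274 mod 256 = 18; odd-index sum = 247 mod 256 = 247 → 12 f7.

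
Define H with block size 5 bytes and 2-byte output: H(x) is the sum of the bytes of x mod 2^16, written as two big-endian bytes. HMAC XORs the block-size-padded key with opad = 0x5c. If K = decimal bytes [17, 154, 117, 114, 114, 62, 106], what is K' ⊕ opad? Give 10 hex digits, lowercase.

5ef05c5c5c

Key decimal bytes [17, 154, 117, 114, 114, 62, 106] = 11 9a 75 72 72 3e 6a is 7 bytes > B = 5, so hash it first: H(key) = 02 ac, then zero-pad to 5 bytes: K' = 02 ac 00 00 00.
XOR each byte with 0x5c: 02⊕5c=5e, ac⊕5c=f0, 00⊕5c=5c, 00⊕5c=5c, 00⊕5c=5c.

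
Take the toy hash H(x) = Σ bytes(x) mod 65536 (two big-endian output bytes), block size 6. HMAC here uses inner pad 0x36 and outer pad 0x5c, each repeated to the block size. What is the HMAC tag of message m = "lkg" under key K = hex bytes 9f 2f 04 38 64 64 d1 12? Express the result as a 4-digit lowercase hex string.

0386

Key hex bytes 9f 2f 04 38 64 64 d1 12 is 8 bytes > B = 6, so hash it first: H(key) = 02 b5, then zero-pad to 6 bytes: K' = 02 b5 00 00 00 00.
K' ⊕ ipad = 34 83 36 36 36 36.  K' ⊕ opad = 5e e9 5c 5c 5c 5c.
Inner input = (K'⊕ipad) ∥ m = 34 83 36 36 36 36 ∥ 6c 6b 67.
Inner hash: sum = 52+131+54+54+54+54+108+107+103 = 717 → 02 cd.
Outer input = (K'⊕opad) ∥ inner = 5e e9 5c 5c 5c 5c ∥ 02 cd.
Outer hash (tag): sum = 94+233+92+92+92+92+2+205 = 902 → 03 86.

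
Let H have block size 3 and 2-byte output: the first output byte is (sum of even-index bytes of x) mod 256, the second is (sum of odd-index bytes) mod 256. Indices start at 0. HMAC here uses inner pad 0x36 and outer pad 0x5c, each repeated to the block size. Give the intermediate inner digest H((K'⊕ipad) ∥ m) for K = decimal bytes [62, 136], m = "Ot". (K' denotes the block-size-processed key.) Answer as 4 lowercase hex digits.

b20d

Key decimal bytes [62, 136] = 3e 88 is 2 bytes ≤ B = 3; zero-pad to 3 bytes: K' = 3e 88 00.
K' ⊕ ipad = 08 be 36.
Inner input = 08 be 36 ∥ 4f 74.
Inner hash: even-index sum = 178 mod 256 = 178; odd-index sum = 269 mod 256 = 13 → b2 0d.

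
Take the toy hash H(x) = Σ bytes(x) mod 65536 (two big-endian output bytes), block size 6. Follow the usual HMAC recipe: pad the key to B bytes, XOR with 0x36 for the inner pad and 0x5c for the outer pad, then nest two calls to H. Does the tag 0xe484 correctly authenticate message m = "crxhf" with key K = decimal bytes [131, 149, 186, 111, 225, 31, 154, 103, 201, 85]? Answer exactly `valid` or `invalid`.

invalid

Key decimal bytes [131, 149, 186, 111, 225, 31, 154, 103, 201, 85] = 83 95 ba 6f e1 1f 9a 67 c9 55 is 10 bytes > B = 6, so hash it first: H(key) = 05 60, then zero-pad to 6 bytes: K' = 05 60 00 00 00 00.
K' ⊕ ipad = 33 56 36 36 36 36; K' ⊕ opad = 59 3c 5c 5c 5c 5c.
Inner hash: sum = 51+86+54+54+54+54+99+114+120+104+102 = 892 → 03 7c.
Outer hash (recomputed tag): sum = 89+60+92+92+92+92+3+124 = 644 → 02 84.
Recomputed tag = 0284; claimed = e484 → mismatch.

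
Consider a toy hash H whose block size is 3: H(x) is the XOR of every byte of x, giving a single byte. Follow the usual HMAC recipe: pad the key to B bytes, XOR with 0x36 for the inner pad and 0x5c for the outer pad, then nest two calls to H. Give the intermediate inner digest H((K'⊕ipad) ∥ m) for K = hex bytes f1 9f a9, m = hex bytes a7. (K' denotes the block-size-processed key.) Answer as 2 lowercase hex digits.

Key hex bytes f1 9f a9 is exactly B = 3 bytes: K' = f1 9f a9.
K' ⊕ ipad = c7 a9 9f.
Inner input = c7 a9 9f ∥ a7.
Inner hash: XOR c7⊕a9⊕9f⊕a7 = 56.

56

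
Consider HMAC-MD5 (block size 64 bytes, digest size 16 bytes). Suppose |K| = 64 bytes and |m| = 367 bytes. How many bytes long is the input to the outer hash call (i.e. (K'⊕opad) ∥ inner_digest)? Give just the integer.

Key is 64 ≤ 64 bytes, zero-padded: |K'| = 64.
Outer input = (K'⊕opad) ∥ H(inner) → 64 + 16 = 80 bytes.

80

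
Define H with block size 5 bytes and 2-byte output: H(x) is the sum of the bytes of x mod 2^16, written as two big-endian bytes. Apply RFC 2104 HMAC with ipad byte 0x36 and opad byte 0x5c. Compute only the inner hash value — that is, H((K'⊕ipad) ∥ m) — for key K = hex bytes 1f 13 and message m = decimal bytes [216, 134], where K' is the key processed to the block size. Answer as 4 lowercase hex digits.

024e

Key hex bytes 1f 13 is 2 bytes ≤ B = 5; zero-pad to 5 bytes: K' = 1f 13 00 00 00.
K' ⊕ ipad = 29 25 36 36 36.
Inner input = 29 25 36 36 36 ∥ d8 86.
Inner hash: sum = 41+37+54+54+54+216+134 = 590 → 02 4e.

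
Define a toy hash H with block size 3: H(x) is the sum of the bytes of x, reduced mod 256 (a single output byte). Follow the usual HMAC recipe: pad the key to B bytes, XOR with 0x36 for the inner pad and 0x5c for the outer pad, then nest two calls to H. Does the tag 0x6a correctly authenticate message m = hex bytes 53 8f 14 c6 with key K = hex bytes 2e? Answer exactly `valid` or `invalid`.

valid

Key hex bytes 2e is 1 byte ≤ B = 3; zero-pad to 3 bytes: K' = 2e 00 00.
K' ⊕ ipad = 18 36 36; K' ⊕ opad = 72 5c 5c.
Inner hash: sum = 24+54+54+83+143+20+198 = 576; mod 256 = 64 → 40.
Outer hash (recomputed tag): sum = 114+92+92+64 = 362; mod 256 = 106 → 6a.
Recomputed tag = 6a; claimed = 6a → match.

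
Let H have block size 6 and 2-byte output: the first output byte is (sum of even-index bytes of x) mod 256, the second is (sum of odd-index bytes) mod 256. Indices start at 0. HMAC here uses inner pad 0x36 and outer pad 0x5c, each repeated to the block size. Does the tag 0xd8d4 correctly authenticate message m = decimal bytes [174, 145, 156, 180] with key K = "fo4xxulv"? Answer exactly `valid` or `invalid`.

Key "fo4xxulv" = 66 6f 34 78 78 75 6c 76 is 8 bytes > B = 6, so hash it first: H(key) = 7e d2, then zero-pad to 6 bytes: K' = 7e d2 00 00 00 00.
K' ⊕ ipad = 48 e4 36 36 36 36; K' ⊕ opad = 22 8e 5c 5c 5c 5c.
Inner hash: even-index sum = 510 mod 256 = 254; odd-index sum = 661 mod 256 = 149 → fe 95.
Outer hash (recomputed tag): even-index sum = 472 mod 256 = 216; odd-index sum = 475 mod 256 = 219 → d8 db.
Recomputed tag = d8db; claimed = d8d4 → mismatch.

invalid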